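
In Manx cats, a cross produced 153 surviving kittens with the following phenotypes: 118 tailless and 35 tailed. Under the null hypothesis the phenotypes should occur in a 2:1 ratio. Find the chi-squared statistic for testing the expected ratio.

Expected counts for N = 153 under a 2:1 ratio (total parts = 3):
  tailless: 153 × 2/3 = 102
  tailed: 153 × 1/3 = 51
χ² = Σ (O − E)² / E
  tailless: (118 − 102)² / 102 = 2.5098
  tailed: (35 − 51)² / 51 = 5.0196
χ² = 2.5098 + 5.0196 = 7.5294 ≈ 7.529

7.529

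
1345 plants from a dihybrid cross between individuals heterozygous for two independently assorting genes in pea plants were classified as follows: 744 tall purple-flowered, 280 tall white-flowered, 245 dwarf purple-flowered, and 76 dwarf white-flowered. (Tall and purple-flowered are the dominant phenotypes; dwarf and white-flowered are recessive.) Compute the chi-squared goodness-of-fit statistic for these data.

A dihybrid F₂ with independent assortment and complete dominance at both loci gives a 9:3:3:1 phenotypic ratio.
Total ratio parts = 16. Expected numbers out of 1345:
  tall purple-flowered: 1345 × 9/16 = 756.5625
  tall white-flowered: 1345 × 3/16 = 252.1875
  dwarf purple-flowered: 1345 × 3/16 = 252.1875
  dwarf white-flowered: 1345 × 1/16 = 84.0625
χ² = Σ (O − E)² / E
  tall purple-flowered: (744 − 756.5625)² / 756.5625 = 0.2086
  tall white-flowered: (280 − 252.1875)² / 252.1875 = 3.0673
  dwarf purple-flowered: (245 − 252.1875)² / 252.1875 = 0.2048
  dwarf white-flowered: (76 − 84.0625)² / 84.0625 = 0.7733
χ² = 0.2086 + 3.0673 + 0.2048 + 0.7733 = 4.254

4.254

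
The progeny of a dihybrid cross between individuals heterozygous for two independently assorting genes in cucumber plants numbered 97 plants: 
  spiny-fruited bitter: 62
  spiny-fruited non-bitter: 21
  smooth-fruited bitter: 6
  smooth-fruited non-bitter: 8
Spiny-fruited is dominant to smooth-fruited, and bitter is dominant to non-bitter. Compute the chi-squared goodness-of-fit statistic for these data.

10.235

A dihybrid F₂ with independent assortment and complete dominance at both loci gives a 9:3:3:1 phenotypic ratio.
Total ratio parts = 16. Expected numbers out of 97:
  spiny-fruited bitter: 97 × 9/16 = 54.5625
  spiny-fruited non-bitter: 97 × 3/16 = 18.1875
  smooth-fruited bitter: 97 × 3/16 = 18.1875
  smooth-fruited non-bitter: 97 × 1/16 = 6.0625
χ² = Σ (O − E)² / E
  spiny-fruited bitter: (62 − 54.5625)² / 54.5625 = 1.0138
  spiny-fruited non-bitter: (21 − 18.1875)² / 18.1875 = 0.4349
  smooth-fruited bitter: (6 − 18.1875)² / 18.1875 = 8.1669
  smooth-fruited non-bitter: (8 − 6.0625)² / 6.0625 = 0.6192
χ² = 1.0138 + 0.4349 + 8.1669 + 0.6192 = 10.2348 ≈ 10.235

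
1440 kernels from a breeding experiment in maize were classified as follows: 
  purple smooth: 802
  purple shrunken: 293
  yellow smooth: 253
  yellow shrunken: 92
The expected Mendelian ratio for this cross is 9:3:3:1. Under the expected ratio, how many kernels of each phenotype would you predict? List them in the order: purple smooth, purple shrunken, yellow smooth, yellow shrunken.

Under the 9:3:3:1 hypothesis (Σ ratio = 16, N = 1440):
  purple smooth: 1440 × 9/16 = 810
  purple shrunken: 1440 × 3/16 = 270
  yellow smooth: 1440 × 3/16 = 270
  yellow shrunken: 1440 × 1/16 = 90

810, 270, 270, 90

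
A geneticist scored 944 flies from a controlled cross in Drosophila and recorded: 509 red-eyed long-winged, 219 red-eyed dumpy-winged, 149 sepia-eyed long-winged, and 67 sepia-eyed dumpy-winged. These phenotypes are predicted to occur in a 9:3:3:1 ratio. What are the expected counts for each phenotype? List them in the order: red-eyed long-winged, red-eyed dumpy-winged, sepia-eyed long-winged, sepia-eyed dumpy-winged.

531, 177, 177, 59

Under the 9:3:3:1 hypothesis (Σ ratio = 16, N = 944):
  red-eyed long-winged: 944 × 9/16 = 531
  red-eyed dumpy-winged: 944 × 3/16 = 177
  sepia-eyed long-winged: 944 × 3/16 = 177
  sepia-eyed dumpy-winged: 944 × 1/16 = 59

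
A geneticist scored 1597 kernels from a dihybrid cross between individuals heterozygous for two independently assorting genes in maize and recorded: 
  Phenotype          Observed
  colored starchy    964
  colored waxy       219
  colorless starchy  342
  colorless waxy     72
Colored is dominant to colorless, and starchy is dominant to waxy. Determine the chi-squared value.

A dihybrid F₂ with independent assortment and complete dominance at both loci gives a 9:3:3:1 phenotypic ratio.
Under the 9:3:3:1 hypothesis (Σ ratio = 16, N = 1597):
  colored starchy: 1597 × 9/16 = 898.3125
  colored waxy: 1597 × 3/16 = 299.4375
  colorless starchy: 1597 × 3/16 = 299.4375
  colorless waxy: 1597 × 1/16 = 99.8125
χ² = Σ (O − E)² / E
  colored starchy: (964 − 898.3125)² / 898.3125 = 4.8033
  colored waxy: (219 − 299.4375)² / 299.4375 = 21.6078
  colorless starchy: (342 − 299.4375)² / 299.4375 = 6.0499
  colorless waxy: (72 − 99.8125)² / 99.8125 = 7.7499
χ² = 4.8033 + 21.6078 + 6.0499 + 7.7499 = 40.2109 ≈ 40.211

40.211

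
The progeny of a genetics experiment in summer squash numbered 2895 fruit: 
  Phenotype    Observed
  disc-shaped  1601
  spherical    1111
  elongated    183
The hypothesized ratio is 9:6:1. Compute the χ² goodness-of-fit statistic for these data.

1.079

The 9:6:1 ratio has 16 parts, so with N = 2895 the expected counts are:
  disc-shaped: 2895 × 9/16 = 1628.4375
  spherical: 2895 × 6/16 = 1085.625
  elongated: 2895 × 1/16 = 180.9375
χ² = Σ (O − E)² / E
  disc-shaped: (1601 − 1628.4375)² / 1628.4375 = 0.4623
  spherical: (1111 − 1085.625)² / 1085.625 = 0.5931
  elongated: (183 − 180.9375)² / 180.9375 = 0.0235
χ² = 0.4623 + 0.5931 + 0.0235 = 1.0789 ≈ 1.079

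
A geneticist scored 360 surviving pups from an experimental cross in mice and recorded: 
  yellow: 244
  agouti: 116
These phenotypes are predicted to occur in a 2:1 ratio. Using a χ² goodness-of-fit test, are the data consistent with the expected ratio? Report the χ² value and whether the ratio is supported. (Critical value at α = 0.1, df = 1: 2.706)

Under the 2:1 hypothesis (Σ ratio = 3, N = 360):
  yellow: 360 × 2/3 = 240
  agouti: 360 × 1/3 = 120
χ² = Σ (O − E)² / E
  yellow: (244 − 240)² / 240 = 0.0667
  agouti: (116 − 120)² / 120 = 0.1333
χ² = 0.0667 + 0.1333 = 0.200
Degrees of freedom = 2 − 1 = 1; critical value at α = 0.1 is 2.706.
Since 0.200 < 2.706, we fail to reject the null hypothesis — the data are consistent with the 2:1 ratio.

0.200; consistent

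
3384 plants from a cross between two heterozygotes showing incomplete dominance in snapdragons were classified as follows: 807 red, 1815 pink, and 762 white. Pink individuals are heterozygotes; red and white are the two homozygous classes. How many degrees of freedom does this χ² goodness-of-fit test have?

2

With incomplete dominance, a heterozygote × heterozygote cross gives a 1:2:1 phenotypic ratio.
A goodness-of-fit test with 3 phenotype classes has df = 3 − 1 = 2.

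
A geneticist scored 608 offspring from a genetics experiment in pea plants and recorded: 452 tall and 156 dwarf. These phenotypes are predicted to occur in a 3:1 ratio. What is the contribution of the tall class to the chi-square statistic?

0.035

Total ratio parts = 4. Expected numbers out of 608:
  tall: 608 × 3/4 = 456
  dwarf: 608 × 1/4 = 152
Contribution of tall: (452 − 456)² / 456 = 0.0351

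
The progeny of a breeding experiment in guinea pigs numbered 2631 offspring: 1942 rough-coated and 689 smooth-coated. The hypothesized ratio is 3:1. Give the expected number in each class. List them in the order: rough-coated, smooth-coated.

1973.25, 657.75

Total ratio parts = 4. Expected numbers out of 2631:
  rough-coated: 2631 × 3/4 = 1973.25
  smooth-coated: 2631 × 1/4 = 657.75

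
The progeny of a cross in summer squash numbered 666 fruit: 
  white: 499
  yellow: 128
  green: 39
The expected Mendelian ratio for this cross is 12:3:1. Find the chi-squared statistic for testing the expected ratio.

0.244

Total ratio parts = 16. Expected numbers out of 666:
  white: 666 × 12/16 = 499.5
  yellow: 666 × 3/16 = 124.875
  green: 666 × 1/16 = 41.625
χ² = Σ (O − E)² / E
  white: (499 − 499.5)² / 499.5 = 0.0005
  yellow: (128 − 124.875)² / 124.875 = 0.0782
  green: (39 − 41.625)² / 41.625 = 0.1655
χ² = 0.0005 + 0.0782 + 0.1655 = 0.2442 ≈ 0.244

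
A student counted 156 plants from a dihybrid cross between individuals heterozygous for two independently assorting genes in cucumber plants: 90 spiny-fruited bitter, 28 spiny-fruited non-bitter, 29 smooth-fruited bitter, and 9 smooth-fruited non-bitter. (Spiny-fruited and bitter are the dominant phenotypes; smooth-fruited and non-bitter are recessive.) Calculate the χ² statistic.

A dihybrid F₂ with independent assortment and complete dominance at both loci gives a 9:3:3:1 phenotypic ratio.
Under the 9:3:3:1 hypothesis (Σ ratio = 16, N = 156):
  spiny-fruited bitter: 156 × 9/16 = 87.75
  spiny-fruited non-bitter: 156 × 3/16 = 29.25
  smooth-fruited bitter: 156 × 3/16 = 29.25
  smooth-fruited non-bitter: 156 × 1/16 = 9.75
χ² = Σ (O − E)² / E
  spiny-fruited bitter: (90 − 87.75)² / 87.75 = 0.0577
  spiny-fruited non-bitter: (28 − 29.25)² / 29.25 = 0.0534
  smooth-fruited bitter: (29 − 29.25)² / 29.25 = 0.0021
  smooth-fruited non-bitter: (9 − 9.75)² / 9.75 = 0.0577
χ² = 0.0577 + 0.0534 + 0.0021 + 0.0577 = 0.1709 ≈ 0.171

0.171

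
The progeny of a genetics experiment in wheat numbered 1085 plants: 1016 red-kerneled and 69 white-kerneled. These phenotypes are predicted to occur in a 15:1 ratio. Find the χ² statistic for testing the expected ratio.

Total ratio parts = 16. Expected numbers out of 1085:
  red-kerneled: 1085 × 15/16 = 1017.1875
  white-kerneled: 1085 × 1/16 = 67.8125
χ² = Σ (O − E)² / E
  red-kerneled: (1016 − 1017.1875)² / 1017.1875 = 0.0014
  white-kerneled: (69 − 67.8125)² / 67.8125 = 0.0208
χ² = 0.0014 + 0.0208 = 0.0222 ≈ 0.022

0.022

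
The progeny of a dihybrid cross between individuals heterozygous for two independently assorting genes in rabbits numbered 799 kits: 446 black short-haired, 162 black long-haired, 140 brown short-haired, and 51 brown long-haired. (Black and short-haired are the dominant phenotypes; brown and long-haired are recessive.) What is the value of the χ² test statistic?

1.683

A dihybrid F₂ with independent assortment and complete dominance at both loci gives a 9:3:3:1 phenotypic ratio.
Under the 9:3:3:1 hypothesis (Σ ratio = 16, N = 799):
  black short-haired: 799 × 9/16 = 449.4375
  black long-haired: 799 × 3/16 = 149.8125
  brown short-haired: 799 × 3/16 = 149.8125
  brown long-haired: 799 × 1/16 = 49.9375
χ² = Σ (O − E)² / E
  black short-haired: (446 − 449.4375)² / 449.4375 = 0.0263
  black long-haired: (162 − 149.8125)² / 149.8125 = 0.9915
  brown short-haired: (140 − 149.8125)² / 149.8125 = 0.6427
  brown long-haired: (51 − 49.9375)² / 49.9375 = 0.0226
χ² = 0.0263 + 0.9915 + 0.6427 + 0.0226 = 1.6831 ≈ 1.683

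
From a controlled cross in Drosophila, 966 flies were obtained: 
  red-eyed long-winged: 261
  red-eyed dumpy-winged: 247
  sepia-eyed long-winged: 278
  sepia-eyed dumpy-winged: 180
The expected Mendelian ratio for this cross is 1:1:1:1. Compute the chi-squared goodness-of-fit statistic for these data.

22.878

The 1:1:1:1 ratio has 4 parts, so with N = 966 the expected counts are:
  red-eyed long-winged: 966 × 1/4 = 241.5
  red-eyed dumpy-winged: 966 × 1/4 = 241.5
  sepia-eyed long-winged: 966 × 1/4 = 241.5
  sepia-eyed dumpy-winged: 966 × 1/4 = 241.5
χ² = Σ (O − E)² / E
  red-eyed long-winged: (261 − 241.5)² / 241.5 = 1.5745
  red-eyed dumpy-winged: (247 − 241.5)² / 241.5 = 0.1253
  sepia-eyed long-winged: (278 − 241.5)² / 241.5 = 5.5166
  sepia-eyed dumpy-winged: (180 − 241.5)² / 241.5 = 15.6615
χ² = 1.5745 + 0.1253 + 5.5166 + 15.6615 = 22.8779 ≈ 22.878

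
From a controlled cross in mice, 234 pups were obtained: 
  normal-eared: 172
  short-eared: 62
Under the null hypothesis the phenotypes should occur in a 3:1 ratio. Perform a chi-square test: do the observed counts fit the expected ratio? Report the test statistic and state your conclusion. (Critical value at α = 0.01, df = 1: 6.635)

0.279; consistent

Total ratio parts = 4. Expected numbers out of 234:
  normal-eared: 234 × 3/4 = 175.5
  short-eared: 234 × 1/4 = 58.5
χ² = Σ (O − E)² / E
  normal-eared: (172 − 175.5)² / 175.5 = 0.0698
  short-eared: (62 − 58.5)² / 58.5 = 0.2094
χ² = 0.0698 + 0.2094 = 0.2792 ≈ 0.279
Degrees of freedom = 2 − 1 = 1; critical value at α = 0.01 is 6.635.
Since 0.279 < 6.635, we fail to reject the null hypothesis — the data are consistent with the 3:1 ratio.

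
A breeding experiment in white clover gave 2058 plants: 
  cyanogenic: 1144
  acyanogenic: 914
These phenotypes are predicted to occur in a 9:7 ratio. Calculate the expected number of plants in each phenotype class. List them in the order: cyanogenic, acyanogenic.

1157.625, 900.375

The 9:7 ratio has 16 parts, so with N = 2058 the expected counts are:
  cyanogenic: 2058 × 9/16 = 1157.625
  acyanogenic: 2058 × 7/16 = 900.375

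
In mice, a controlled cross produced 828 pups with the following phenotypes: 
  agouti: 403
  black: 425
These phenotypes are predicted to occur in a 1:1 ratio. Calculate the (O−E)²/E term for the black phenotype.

Total ratio parts = 2. Expected numbers out of 828:
  agouti: 828 × 1/2 = 414
  black: 828 × 1/2 = 414
Contribution of black: (425 − 414)² / 414 = 0.2923

0.292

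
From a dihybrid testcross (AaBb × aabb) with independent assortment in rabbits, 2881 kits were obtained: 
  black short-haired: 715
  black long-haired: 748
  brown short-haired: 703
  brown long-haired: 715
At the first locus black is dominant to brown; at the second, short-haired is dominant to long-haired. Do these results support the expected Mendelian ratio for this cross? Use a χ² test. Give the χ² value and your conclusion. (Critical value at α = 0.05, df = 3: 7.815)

1.559; consistent

A dihybrid testcross with independent assortment gives a 1:1:1:1 ratio.
The 1:1:1:1 ratio has 4 parts, so with N = 2881 the expected counts are:
  black short-haired: 2881 × 1/4 = 720.25
  black long-haired: 2881 × 1/4 = 720.25
  brown short-haired: 2881 × 1/4 = 720.25
  brown long-haired: 2881 × 1/4 = 720.25
χ² = Σ (O − E)² / E
  black short-haired: (715 − 720.25)² / 720.25 = 0.0383
  black long-haired: (748 − 720.25)² / 720.25 = 1.0692
  brown short-haired: (703 − 720.25)² / 720.25 = 0.4131
  brown long-haired: (715 − 720.25)² / 720.25 = 0.0383
χ² = 0.0383 + 1.0692 + 0.4131 + 0.0383 = 1.5589 ≈ 1.559
Degrees of freedom = 4 − 1 = 3; critical value at α = 0.05 is 7.815.
Since 1.559 < 7.815, we fail to reject the null hypothesis — the data are consistent with the 1:1:1:1 ratio.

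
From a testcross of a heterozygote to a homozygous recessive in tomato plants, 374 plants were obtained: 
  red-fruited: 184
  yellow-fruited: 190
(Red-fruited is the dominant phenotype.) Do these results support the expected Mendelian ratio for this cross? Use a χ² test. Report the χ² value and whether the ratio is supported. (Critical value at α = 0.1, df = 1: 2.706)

A testcross of a heterozygote (Aa × aa) gives a 1:1 phenotypic ratio.
Under the 1:1 hypothesis (Σ ratio = 2, N = 374):
  red-fruited: 374 × 1/2 = 187
  yellow-fruited: 374 × 1/2 = 187
χ² = Σ (O − E)² / E
  red-fruited: (184 − 187)² / 187 = 0.0481
  yellow-fruited: (190 − 187)² / 187 = 0.0481
χ² = 0.0481 + 0.0481 = 0.0962 ≈ 0.096
Degrees of freedom = 2 − 1 = 1; critical value at α = 0.1 is 2.706.
Since 0.096 < 2.706, we fail to reject the null hypothesis — the data are consistent with the 1:1 ratio.

0.096; consistent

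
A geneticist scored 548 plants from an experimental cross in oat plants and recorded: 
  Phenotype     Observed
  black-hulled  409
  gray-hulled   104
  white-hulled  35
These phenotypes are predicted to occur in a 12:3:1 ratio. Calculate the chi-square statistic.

0.041

Total ratio parts = 16. Expected numbers out of 548:
  black-hulled: 548 × 12/16 = 411
  gray-hulled: 548 × 3/16 = 102.75
  white-hulled: 548 × 1/16 = 34.25
χ² = Σ (O − E)² / E
  black-hulled: (409 − 411)² / 411 = 0.0097
  gray-hulled: (104 − 102.75)² / 102.75 = 0.0152
  white-hulled: (35 − 34.25)² / 34.25 = 0.0164
χ² = 0.0097 + 0.0152 + 0.0164 = 0.0413 ≈ 0.041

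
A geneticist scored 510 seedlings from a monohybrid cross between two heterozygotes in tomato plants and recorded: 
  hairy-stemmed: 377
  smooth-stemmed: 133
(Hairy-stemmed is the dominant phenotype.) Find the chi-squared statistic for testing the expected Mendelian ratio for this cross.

For a monohybrid cross between heterozygotes with complete dominance, the expected phenotypic ratio is 3:1.
Expected counts for N = 510 under a 3:1 ratio (total parts = 4):
  hairy-stemmed: 510 × 3/4 = 382.5
  smooth-stemmed: 510 × 1/4 = 127.5
χ² = Σ (O − E)² / E
  hairy-stemmed: (377 − 382.5)² / 382.5 = 0.0791
  smooth-stemmed: (133 − 127.5)² / 127.5 = 0.2373
χ² = 0.0791 + 0.2373 = 0.3164 ≈ 0.316

0.316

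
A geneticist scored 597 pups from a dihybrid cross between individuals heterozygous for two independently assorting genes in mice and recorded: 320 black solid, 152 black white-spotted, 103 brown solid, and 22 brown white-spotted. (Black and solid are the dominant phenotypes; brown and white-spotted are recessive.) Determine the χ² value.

22.081

A dihybrid F₂ with independent assortment and complete dominance at both loci gives a 9:3:3:1 phenotypic ratio.
Expected counts for N = 597 under a 9:3:3:1 ratio (total parts = 16):
  black solid: 597 × 9/16 = 335.8125
  black white-spotted: 597 × 3/16 = 111.9375
  brown solid: 597 × 3/16 = 111.9375
  brown white-spotted: 597 × 1/16 = 37.3125
χ² = Σ (O − E)² / E
  black solid: (320 − 335.8125)² / 335.8125 = 0.7446
  black white-spotted: (152 − 111.9375)² / 111.9375 = 14.3384
  brown solid: (103 − 111.9375)² / 111.9375 = 0.7136
  brown white-spotted: (22 − 37.3125)² / 37.3125 = 6.2840
χ² = 0.7446 + 14.3384 + 0.7136 + 6.2840 = 22.0806 ≈ 22.081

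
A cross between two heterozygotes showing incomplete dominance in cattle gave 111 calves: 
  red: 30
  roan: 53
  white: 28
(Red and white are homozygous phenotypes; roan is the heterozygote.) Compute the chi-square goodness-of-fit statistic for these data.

0.297

With incomplete dominance, a heterozygote × heterozygote cross gives a 1:2:1 phenotypic ratio.
Total ratio parts = 4. Expected numbers out of 111:
  red: 111 × 1/4 = 27.75
  roan: 111 × 2/4 = 55.5
  white: 111 × 1/4 = 27.75
χ² = Σ (O − E)² / E
  red: (30 − 27.75)² / 27.75 = 0.1824
  roan: (53 − 55.5)² / 55.5 = 0.1126
  white: (28 − 27.75)² / 27.75 = 0.0023
χ² = 0.1824 + 0.1126 + 0.0023 = 0.2973 ≈ 0.297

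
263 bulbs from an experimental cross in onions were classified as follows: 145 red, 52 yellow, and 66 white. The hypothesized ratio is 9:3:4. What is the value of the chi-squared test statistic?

0.206

Total ratio parts = 16. Expected numbers out of 263:
  red: 263 × 9/16 = 147.9375
  yellow: 263 × 3/16 = 49.3125
  white: 263 × 4/16 = 65.75
χ² = Σ (O − E)² / E
  red: (145 − 147.9375)² / 147.9375 = 0.0583
  yellow: (52 − 49.3125)² / 49.3125 = 0.1465
  white: (66 − 65.75)² / 65.75 = 0.0010
χ² = 0.0583 + 0.1465 + 0.0010 = 0.2058 ≈ 0.206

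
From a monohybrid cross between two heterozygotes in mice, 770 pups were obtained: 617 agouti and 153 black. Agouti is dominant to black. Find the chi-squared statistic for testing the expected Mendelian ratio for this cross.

For a monohybrid cross between heterozygotes with complete dominance, the expected phenotypic ratio is 3:1.
Under the 3:1 hypothesis (Σ ratio = 4, N = 770):
  agouti: 770 × 3/4 = 577.5
  black: 770 × 1/4 = 192.5
χ² = Σ (O − E)² / E
  agouti: (617 − 577.5)² / 577.5 = 2.7017
  black: (153 − 192.5)² / 192.5 = 8.1052
χ² = 2.7017 + 8.1052 = 10.8069 ≈ 10.807

10.807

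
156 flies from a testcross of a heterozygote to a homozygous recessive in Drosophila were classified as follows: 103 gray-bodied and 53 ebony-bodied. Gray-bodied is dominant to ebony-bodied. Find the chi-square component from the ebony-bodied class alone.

A testcross of a heterozygote (Aa × aa) gives a 1:1 phenotypic ratio.
Total ratio parts = 2. Expected numbers out of 156:
  gray-bodied: 156 × 1/2 = 78
  ebony-bodied: 156 × 1/2 = 78
Contribution of ebony-bodied: (53 − 78)² / 78 = 8.0128

8.013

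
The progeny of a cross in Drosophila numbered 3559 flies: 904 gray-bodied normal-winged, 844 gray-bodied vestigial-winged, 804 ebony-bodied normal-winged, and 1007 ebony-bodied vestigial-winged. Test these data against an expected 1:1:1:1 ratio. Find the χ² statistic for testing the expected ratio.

The 1:1:1:1 ratio has 4 parts, so with N = 3559 the expected counts are:
  gray-bodied normal-winged: 3559 × 1/4 = 889.75
  gray-bodied vestigial-winged: 3559 × 1/4 = 889.75
  ebony-bodied normal-winged: 3559 × 1/4 = 889.75
  ebony-bodied vestigial-winged: 3559 × 1/4 = 889.75
χ² = Σ (O − E)² / E
  gray-bodied normal-winged: (904 − 889.75)² / 889.75 = 0.2282
  gray-bodied vestigial-winged: (844 − 889.75)² / 889.75 = 2.3524
  ebony-bodied normal-winged: (804 − 889.75)² / 889.75 = 8.2642
  ebony-bodied vestigial-winged: (1007 − 889.75)² / 889.75 = 15.4510
χ² = 0.2282 + 2.3524 + 8.2642 + 15.4510 = 26.2958 ≈ 26.296

26.296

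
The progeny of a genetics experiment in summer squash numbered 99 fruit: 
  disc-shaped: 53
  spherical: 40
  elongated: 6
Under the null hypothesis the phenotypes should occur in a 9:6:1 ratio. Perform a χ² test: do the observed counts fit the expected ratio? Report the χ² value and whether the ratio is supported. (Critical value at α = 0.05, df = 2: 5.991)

0.358; consistent

Expected counts for N = 99 under a 9:6:1 ratio (total parts = 16):
  disc-shaped: 99 × 9/16 = 55.6875
  spherical: 99 × 6/16 = 37.125
  elongated: 99 × 1/16 = 6.1875
χ² = Σ (O − E)² / E
  disc-shaped: (53 − 55.6875)² / 55.6875 = 0.1297
  spherical: (40 − 37.125)² / 37.125 = 0.2226
  elongated: (6 − 6.1875)² / 6.1875 = 0.0057
χ² = 0.1297 + 0.2226 + 0.0057 = 0.358
Degrees of freedom = 3 − 1 = 2; critical value at α = 0.05 is 5.991.
Since 0.358 < 5.991, we fail to reject the null hypothesis — the data are consistent with the 9:6:1 ratio.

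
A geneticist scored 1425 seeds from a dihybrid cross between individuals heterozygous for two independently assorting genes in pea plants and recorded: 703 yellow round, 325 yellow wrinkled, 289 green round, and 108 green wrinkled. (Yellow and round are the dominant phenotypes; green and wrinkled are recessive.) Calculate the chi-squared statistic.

A dihybrid F₂ with independent assortment and complete dominance at both loci gives a 9:3:3:1 phenotypic ratio.
The 9:3:3:1 ratio has 16 parts, so with N = 1425 the expected counts are:
  yellow round: 1425 × 9/16 = 801.5625
  yellow wrinkled: 1425 × 3/16 = 267.1875
  green round: 1425 × 3/16 = 267.1875
  green wrinkled: 1425 × 1/16 = 89.0625
χ² = Σ (O − E)² / E
  yellow round: (703 − 801.5625)² / 801.5625 = 12.1195
  yellow wrinkled: (325 − 267.1875)² / 267.1875 = 12.5091
  green round: (289 − 267.1875)² / 267.1875 = 1.7807
  green wrinkled: (108 − 89.0625)² / 89.0625 = 4.0267
χ² = 12.1195 + 12.5091 + 1.7807 + 4.0267 = 30.436

30.436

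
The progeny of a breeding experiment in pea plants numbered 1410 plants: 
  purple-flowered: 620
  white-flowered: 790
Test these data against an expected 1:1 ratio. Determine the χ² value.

20.496

Under the 1:1 hypothesis (Σ ratio = 2, N = 1410):
  purple-flowered: 1410 × 1/2 = 705
  white-flowered: 1410 × 1/2 = 705
χ² = Σ (O − E)² / E
  purple-flowered: (620 − 705)² / 705 = 10.2482
  white-flowered: (790 − 705)² / 705 = 10.2482
χ² = 10.2482 + 10.2482 = 20.4964 ≈ 20.496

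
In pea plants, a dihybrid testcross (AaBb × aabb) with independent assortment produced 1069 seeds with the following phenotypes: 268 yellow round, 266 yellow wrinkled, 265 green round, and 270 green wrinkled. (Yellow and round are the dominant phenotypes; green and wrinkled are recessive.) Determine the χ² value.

0.055

A dihybrid testcross with independent assortment gives a 1:1:1:1 ratio.
The 1:1:1:1 ratio has 4 parts, so with N = 1069 the expected counts are:
  yellow round: 1069 × 1/4 = 267.25
  yellow wrinkled: 1069 × 1/4 = 267.25
  green round: 1069 × 1/4 = 267.25
  green wrinkled: 1069 × 1/4 = 267.25
χ² = Σ (O − E)² / E
  yellow round: (268 − 267.25)² / 267.25 = 0.0021
  yellow wrinkled: (266 − 267.25)² / 267.25 = 0.0058
  green round: (265 − 267.25)² / 267.25 = 0.0189
  green wrinkled: (270 − 267.25)² / 267.25 = 0.0283
χ² = 0.0021 + 0.0058 + 0.0189 + 0.0283 = 0.0551 ≈ 0.055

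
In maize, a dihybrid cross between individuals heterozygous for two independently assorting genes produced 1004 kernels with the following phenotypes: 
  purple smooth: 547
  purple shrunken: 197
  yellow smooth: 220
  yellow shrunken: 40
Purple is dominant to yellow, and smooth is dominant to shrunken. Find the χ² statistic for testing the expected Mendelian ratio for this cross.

14.568

A dihybrid F₂ with independent assortment and complete dominance at both loci gives a 9:3:3:1 phenotypic ratio.
Expected counts for N = 1004 under a 9:3:3:1 ratio (total parts = 16):
  purple smooth: 1004 × 9/16 = 564.75
  purple shrunken: 1004 × 3/16 = 188.25
  yellow smooth: 1004 × 3/16 = 188.25
  yellow shrunken: 1004 × 1/16 = 62.75
χ² = Σ (O − E)² / E
  purple smooth: (547 − 564.75)² / 564.75 = 0.5579
  purple shrunken: (197 − 188.25)² / 188.25 = 0.4067
  yellow smooth: (220 − 188.25)² / 188.25 = 5.3549
  yellow shrunken: (40 − 62.75)² / 62.75 = 8.2480
χ² = 0.5579 + 0.4067 + 5.3549 + 8.2480 = 14.5675 ≈ 14.568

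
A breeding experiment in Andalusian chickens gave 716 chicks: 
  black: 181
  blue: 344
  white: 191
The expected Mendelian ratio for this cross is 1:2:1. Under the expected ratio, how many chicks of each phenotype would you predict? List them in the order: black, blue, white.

179, 358, 179

Total ratio parts = 4. Expected numbers out of 716:
  black: 716 × 1/4 = 179
  blue: 716 × 2/4 = 358
  white: 716 × 1/4 = 179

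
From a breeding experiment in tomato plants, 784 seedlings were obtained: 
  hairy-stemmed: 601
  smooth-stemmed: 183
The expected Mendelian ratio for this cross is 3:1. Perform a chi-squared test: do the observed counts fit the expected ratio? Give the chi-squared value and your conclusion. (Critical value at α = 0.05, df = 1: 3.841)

The 3:1 ratio has 4 parts, so with N = 784 the expected counts are:
  hairy-stemmed: 784 × 3/4 = 588
  smooth-stemmed: 784 × 1/4 = 196
χ² = Σ (O − E)² / E
  hairy-stemmed: (601 − 588)² / 588 = 0.2874
  smooth-stemmed: (183 − 196)² / 196 = 0.8622
χ² = 0.2874 + 0.8622 = 1.1496 ≈ 1.150
Degrees of freedom = 2 − 1 = 1; critical value at α = 0.05 is 3.841.
Since 1.150 < 3.841, we fail to reject the null hypothesis — the data are consistent with the 3:1 ratio.

1.150; consistent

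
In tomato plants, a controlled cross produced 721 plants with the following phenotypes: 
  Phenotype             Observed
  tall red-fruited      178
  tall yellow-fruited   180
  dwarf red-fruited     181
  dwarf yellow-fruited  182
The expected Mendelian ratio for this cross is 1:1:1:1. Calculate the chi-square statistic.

0.049

The 1:1:1:1 ratio has 4 parts, so with N = 721 the expected counts are:
  tall red-fruited: 721 × 1/4 = 180.25
  tall yellow-fruited: 721 × 1/4 = 180.25
  dwarf red-fruited: 721 × 1/4 = 180.25
  dwarf yellow-fruited: 721 × 1/4 = 180.25
χ² = Σ (O − E)² / E
  tall red-fruited: (178 − 180.25)² / 180.25 = 0.0281
  tall yellow-fruited: (180 − 180.25)² / 180.25 = 0.0003
  dwarf red-fruited: (181 − 180.25)² / 180.25 = 0.0031
  dwarf yellow-fruited: (182 − 180.25)² / 180.25 = 0.0170
χ² = 0.0281 + 0.0003 + 0.0031 + 0.0170 = 0.0485 ≈ 0.049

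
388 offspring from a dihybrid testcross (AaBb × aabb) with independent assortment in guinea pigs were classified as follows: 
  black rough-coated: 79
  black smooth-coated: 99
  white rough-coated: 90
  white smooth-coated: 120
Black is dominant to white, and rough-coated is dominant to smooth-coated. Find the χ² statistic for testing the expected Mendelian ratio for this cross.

A dihybrid testcross with independent assortment gives a 1:1:1:1 ratio.
Under the 1:1:1:1 hypothesis (Σ ratio = 4, N = 388):
  black rough-coated: 388 × 1/4 = 97
  black smooth-coated: 388 × 1/4 = 97
  white rough-coated: 388 × 1/4 = 97
  white smooth-coated: 388 × 1/4 = 97
χ² = Σ (O − E)² / E
  black rough-coated: (79 − 97)² / 97 = 3.3402
  black smooth-coated: (99 − 97)² / 97 = 0.0412
  white rough-coated: (90 − 97)² / 97 = 0.5052
  white smooth-coated: (120 − 97)² / 97 = 5.4536
χ² = 3.3402 + 0.0412 + 0.5052 + 5.4536 = 9.3402 ≈ 9.340

9.340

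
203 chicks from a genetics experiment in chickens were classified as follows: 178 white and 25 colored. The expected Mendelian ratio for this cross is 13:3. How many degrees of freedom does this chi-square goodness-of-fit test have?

1

A goodness-of-fit test with 2 phenotype classes has df = 2 − 1 = 1.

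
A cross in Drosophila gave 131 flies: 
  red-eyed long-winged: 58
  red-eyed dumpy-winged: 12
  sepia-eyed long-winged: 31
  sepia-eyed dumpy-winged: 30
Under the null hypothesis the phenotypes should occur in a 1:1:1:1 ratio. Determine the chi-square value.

Under the 1:1:1:1 hypothesis (Σ ratio = 4, N = 131):
  red-eyed long-winged: 131 × 1/4 = 32.75
  red-eyed dumpy-winged: 131 × 1/4 = 32.75
  sepia-eyed long-winged: 131 × 1/4 = 32.75
  sepia-eyed dumpy-winged: 131 × 1/4 = 32.75
χ² = Σ (O − E)² / E
  red-eyed long-winged: (58 − 32.75)² / 32.75 = 19.4676
  red-eyed dumpy-winged: (12 − 32.75)² / 32.75 = 13.1469
  sepia-eyed long-winged: (31 − 32.75)² / 32.75 = 0.0935
  sepia-eyed dumpy-winged: (30 − 32.75)² / 32.75 = 0.2309
χ² = 19.4676 + 13.1469 + 0.0935 + 0.2309 = 32.9389 ≈ 32.939

32.939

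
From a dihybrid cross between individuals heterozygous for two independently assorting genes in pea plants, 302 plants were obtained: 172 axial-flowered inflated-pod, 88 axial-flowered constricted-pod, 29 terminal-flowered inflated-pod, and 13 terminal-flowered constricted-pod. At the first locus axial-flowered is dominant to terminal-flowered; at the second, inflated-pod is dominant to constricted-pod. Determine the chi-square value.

A dihybrid F₂ with independent assortment and complete dominance at both loci gives a 9:3:3:1 phenotypic ratio.
Expected counts for N = 302 under a 9:3:3:1 ratio (total parts = 16):
  axial-flowered inflated-pod: 302 × 9/16 = 169.875
  axial-flowered constricted-pod: 302 × 3/16 = 56.625
  terminal-flowered inflated-pod: 302 × 3/16 = 56.625
  terminal-flowered constricted-pod: 302 × 1/16 = 18.875
χ² = Σ (O − E)² / E
  axial-flowered inflated-pod: (172 − 169.875)² / 169.875 = 0.0266
  axial-flowered constricted-pod: (88 − 56.625)² / 56.625 = 17.3844
  terminal-flowered inflated-pod: (29 − 56.625)² / 56.625 = 13.4771
  terminal-flowered constricted-pod: (13 − 18.875)² / 18.875 = 1.8286
χ² = 0.0266 + 17.3844 + 13.4771 + 1.8286 = 32.7167 ≈ 32.717

32.717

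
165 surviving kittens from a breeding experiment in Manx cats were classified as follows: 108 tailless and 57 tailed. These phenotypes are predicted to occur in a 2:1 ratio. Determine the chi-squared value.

Expected counts for N = 165 under a 2:1 ratio (total parts = 3):
  tailless: 165 × 2/3 = 110
  tailed: 165 × 1/3 = 55
χ² = Σ (O − E)² / E
  tailless: (108 − 110)² / 110 = 0.0364
  tailed: (57 − 55)² / 55 = 0.0727
χ² = 0.0364 + 0.0727 = 0.1091 ≈ 0.109

0.109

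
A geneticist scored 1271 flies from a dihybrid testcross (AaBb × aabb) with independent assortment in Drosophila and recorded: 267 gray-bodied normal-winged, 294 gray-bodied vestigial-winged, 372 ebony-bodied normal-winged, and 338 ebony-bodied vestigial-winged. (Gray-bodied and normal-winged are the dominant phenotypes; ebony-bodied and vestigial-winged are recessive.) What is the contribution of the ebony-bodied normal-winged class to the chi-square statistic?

9.262

A dihybrid testcross with independent assortment gives a 1:1:1:1 ratio.
Under the 1:1:1:1 hypothesis (Σ ratio = 4, N = 1271):
  gray-bodied normal-winged: 1271 × 1/4 = 317.75
  gray-bodied vestigial-winged: 1271 × 1/4 = 317.75
  ebony-bodied normal-winged: 1271 × 1/4 = 317.75
  ebony-bodied vestigial-winged: 1271 × 1/4 = 317.75
Contribution of ebony-bodied normal-winged: (372 − 317.75)² / 317.75 = 9.2622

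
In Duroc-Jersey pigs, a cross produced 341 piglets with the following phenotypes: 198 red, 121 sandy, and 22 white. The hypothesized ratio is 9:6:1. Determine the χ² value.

0.591

Expected counts for N = 341 under a 9:6:1 ratio (total parts = 16):
  red: 341 × 9/16 = 191.8125
  sandy: 341 × 6/16 = 127.875
  white: 341 × 1/16 = 21.3125
χ² = Σ (O − E)² / E
  red: (198 − 191.8125)² / 191.8125 = 0.1996
  sandy: (121 − 127.875)² / 127.875 = 0.3696
  white: (22 − 21.3125)² / 21.3125 = 0.0222
χ² = 0.1996 + 0.3696 + 0.0222 = 0.5914 ≈ 0.591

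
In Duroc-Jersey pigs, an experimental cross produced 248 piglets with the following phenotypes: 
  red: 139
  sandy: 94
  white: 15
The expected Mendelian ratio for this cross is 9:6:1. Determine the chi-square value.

0.029

The 9:6:1 ratio has 16 parts, so with N = 248 the expected counts are:
  red: 248 × 9/16 = 139.5
  sandy: 248 × 6/16 = 93
  white: 248 × 1/16 = 15.5
χ² = Σ (O − E)² / E
  red: (139 − 139.5)² / 139.5 = 0.0018
  sandy: (94 − 93)² / 93 = 0.0108
  white: (15 − 15.5)² / 15.5 = 0.0161
χ² = 0.0018 + 0.0108 + 0.0161 = 0.0287 ≈ 0.029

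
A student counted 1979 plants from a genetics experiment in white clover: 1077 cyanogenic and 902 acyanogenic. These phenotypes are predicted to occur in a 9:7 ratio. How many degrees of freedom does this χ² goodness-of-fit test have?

1

A goodness-of-fit test with 2 phenotype classes has df = 2 − 1 = 1.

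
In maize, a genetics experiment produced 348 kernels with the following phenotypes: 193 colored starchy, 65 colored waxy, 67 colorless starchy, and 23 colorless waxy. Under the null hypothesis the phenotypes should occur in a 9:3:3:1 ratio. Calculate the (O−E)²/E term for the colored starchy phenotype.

Under the 9:3:3:1 hypothesis (Σ ratio = 16, N = 348):
  colored starchy: 348 × 9/16 = 195.75
  colored waxy: 348 × 3/16 = 65.25
  colorless starchy: 348 × 3/16 = 65.25
  colorless waxy: 348 × 1/16 = 21.75
Contribution of colored starchy: (193 − 195.75)² / 195.75 = 0.0386

0.039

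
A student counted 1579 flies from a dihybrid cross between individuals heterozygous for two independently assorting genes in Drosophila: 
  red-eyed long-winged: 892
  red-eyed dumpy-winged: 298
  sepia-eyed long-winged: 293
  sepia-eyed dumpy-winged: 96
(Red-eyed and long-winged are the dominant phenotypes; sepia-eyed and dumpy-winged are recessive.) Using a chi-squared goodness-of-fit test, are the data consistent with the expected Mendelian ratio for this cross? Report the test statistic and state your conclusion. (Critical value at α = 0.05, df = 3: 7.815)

A dihybrid F₂ with independent assortment and complete dominance at both loci gives a 9:3:3:1 phenotypic ratio.
The 9:3:3:1 ratio has 16 parts, so with N = 1579 the expected counts are:
  red-eyed long-winged: 1579 × 9/16 = 888.1875
  red-eyed dumpy-winged: 1579 × 3/16 = 296.0625
  sepia-eyed long-winged: 1579 × 3/16 = 296.0625
  sepia-eyed dumpy-winged: 1579 × 1/16 = 98.6875
χ² = Σ (O − E)² / E
  red-eyed long-winged: (892 − 888.1875)² / 888.1875 = 0.0164
  red-eyed dumpy-winged: (298 − 296.0625)² / 296.0625 = 0.0127
  sepia-eyed long-winged: (293 − 296.0625)² / 296.0625 = 0.0317
  sepia-eyed dumpy-winged: (96 − 98.6875)² / 98.6875 = 0.0732
χ² = 0.0164 + 0.0127 + 0.0317 + 0.0732 = 0.134
Degrees of freedom = 4 − 1 = 3; critical value at α = 0.05 is 7.815.
Since 0.134 < 7.815, we fail to reject the null hypothesis — the data are consistent with the 9:3:3:1 ratio.

0.134; consistent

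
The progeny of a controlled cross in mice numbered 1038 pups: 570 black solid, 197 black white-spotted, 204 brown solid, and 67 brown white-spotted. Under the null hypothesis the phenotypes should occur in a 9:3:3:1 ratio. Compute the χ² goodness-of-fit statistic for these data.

Under the 9:3:3:1 hypothesis (Σ ratio = 16, N = 1038):
  black solid: 1038 × 9/16 = 583.875
  black white-spotted: 1038 × 3/16 = 194.625
  brown solid: 1038 × 3/16 = 194.625
  brown white-spotted: 1038 × 1/16 = 64.875
χ² = Σ (O − E)² / E
  black solid: (570 − 583.875)² / 583.875 = 0.3297
  black white-spotted: (197 − 194.625)² / 194.625 = 0.0290
  brown solid: (204 − 194.625)² / 194.625 = 0.4516
  brown white-spotted: (67 − 64.875)² / 64.875 = 0.0696
χ² = 0.3297 + 0.0290 + 0.4516 + 0.0696 = 0.8799 ≈ 0.880

0.880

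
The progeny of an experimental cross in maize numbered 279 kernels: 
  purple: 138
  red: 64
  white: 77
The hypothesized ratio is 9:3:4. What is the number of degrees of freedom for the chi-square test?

2

A goodness-of-fit test with 3 phenotype classes has df = 3 − 1 = 2.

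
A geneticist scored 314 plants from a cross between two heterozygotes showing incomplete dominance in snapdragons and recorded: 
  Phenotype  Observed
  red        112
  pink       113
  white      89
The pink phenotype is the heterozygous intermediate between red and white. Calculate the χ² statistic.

28.032

With incomplete dominance, a heterozygote × heterozygote cross gives a 1:2:1 phenotypic ratio.
The 1:2:1 ratio has 4 parts, so with N = 314 the expected counts are:
  red: 314 × 1/4 = 78.5
  pink: 314 × 2/4 = 157
  white: 314 × 1/4 = 78.5
χ² = Σ (O − E)² / E
  red: (112 − 78.5)² / 78.5 = 14.2962
  pink: (113 − 157)² / 157 = 12.3312
  white: (89 − 78.5)² / 78.5 = 1.4045
χ² = 14.2962 + 12.3312 + 1.4045 = 28.0319 ≈ 28.032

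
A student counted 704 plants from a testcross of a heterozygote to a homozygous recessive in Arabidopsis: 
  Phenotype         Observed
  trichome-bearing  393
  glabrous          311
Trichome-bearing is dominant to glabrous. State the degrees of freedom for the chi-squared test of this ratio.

1

A testcross of a heterozygote (Aa × aa) gives a 1:1 phenotypic ratio.
A goodness-of-fit test with 2 phenotype classes has df = 2 − 1 = 1.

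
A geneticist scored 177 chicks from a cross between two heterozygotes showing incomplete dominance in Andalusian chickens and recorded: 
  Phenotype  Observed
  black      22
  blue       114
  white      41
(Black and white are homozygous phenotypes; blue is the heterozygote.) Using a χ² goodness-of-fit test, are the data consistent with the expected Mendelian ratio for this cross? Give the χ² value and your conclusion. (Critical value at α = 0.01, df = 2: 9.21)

With incomplete dominance, a heterozygote × heterozygote cross gives a 1:2:1 phenotypic ratio.
The 1:2:1 ratio has 4 parts, so with N = 177 the expected counts are:
  black: 177 × 1/4 = 44.25
  blue: 177 × 2/4 = 88.5
  white: 177 × 1/4 = 44.25
χ² = Σ (O − E)² / E
  black: (22 − 44.25)² / 44.25 = 11.1879
  blue: (114 − 88.5)² / 88.5 = 7.3475
  white: (41 − 44.25)² / 44.25 = 0.2387
χ² = 11.1879 + 7.3475 + 0.2387 = 18.7741 ≈ 18.774
Degrees of freedom = 3 − 1 = 2; critical value at α = 0.01 is 9.21.
Since 18.774 > 9.21, we reject the null hypothesis — the data do not fit the 1:2:1 ratio.

18.774; not consistent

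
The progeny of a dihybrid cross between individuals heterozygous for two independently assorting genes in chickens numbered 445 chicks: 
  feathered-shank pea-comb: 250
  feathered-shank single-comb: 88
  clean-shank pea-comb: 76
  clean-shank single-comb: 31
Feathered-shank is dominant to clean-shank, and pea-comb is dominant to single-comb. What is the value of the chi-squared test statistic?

1.278

A dihybrid F₂ with independent assortment and complete dominance at both loci gives a 9:3:3:1 phenotypic ratio.
Expected counts for N = 445 under a 9:3:3:1 ratio (total parts = 16):
  feathered-shank pea-comb: 445 × 9/16 = 250.3125
  feathered-shank single-comb: 445 × 3/16 = 83.4375
  clean-shank pea-comb: 445 × 3/16 = 83.4375
  clean-shank single-comb: 445 × 1/16 = 27.8125
χ² = Σ (O − E)² / E
  feathered-shank pea-comb: (250 − 250.3125)² / 250.3125 = 0.0004
  feathered-shank single-comb: (88 − 83.4375)² / 83.4375 = 0.2495
  clean-shank pea-comb: (76 − 83.4375)² / 83.4375 = 0.6630
  clean-shank single-comb: (31 − 27.8125)² / 27.8125 = 0.3653
χ² = 0.0004 + 0.2495 + 0.6630 + 0.3653 = 1.2782 ≈ 1.278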